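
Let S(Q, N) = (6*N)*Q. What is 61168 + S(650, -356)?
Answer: -1327232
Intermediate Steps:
S(Q, N) = 6*N*Q
61168 + S(650, -356) = 61168 + 6*(-356)*650 = 61168 - 1388400 = -1327232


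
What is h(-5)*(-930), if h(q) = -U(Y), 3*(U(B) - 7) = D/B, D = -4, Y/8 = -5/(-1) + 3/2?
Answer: 84320/13 ≈ 6486.2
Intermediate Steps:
Y = 52 (Y = 8*(-5/(-1) + 3/2) = 8*(-5*(-1) + 3*(½)) = 8*(5 + 3/2) = 8*(13/2) = 52)
U(B) = 7 - 4/(3*B) (U(B) = 7 + (-4/B)/3 = 7 - 4/(3*B))
h(q) = -272/39 (h(q) = -(7 - 4/3/52) = -(7 - 4/3*1/52) = -(7 - 1/39) = -1*272/39 = -272/39)
h(-5)*(-930) = -272/39*(-930) = 84320/13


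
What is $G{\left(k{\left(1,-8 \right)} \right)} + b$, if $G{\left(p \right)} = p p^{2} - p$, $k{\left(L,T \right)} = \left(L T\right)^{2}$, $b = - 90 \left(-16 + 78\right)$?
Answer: $256500$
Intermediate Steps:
$b = -5580$ ($b = \left(-90\right) 62 = -5580$)
$k{\left(L,T \right)} = L^{2} T^{2}$
$G{\left(p \right)} = p^{3} - p$
$G{\left(k{\left(1,-8 \right)} \right)} + b = \left(\left(1^{2} \left(-8\right)^{2}\right)^{3} - 1^{2} \left(-8\right)^{2}\right) - 5580 = \left(\left(1 \cdot 64\right)^{3} - 1 \cdot 64\right) - 5580 = \left(64^{3} - 64\right) - 5580 = \left(262144 - 64\right) - 5580 = 262080 - 5580 = 256500$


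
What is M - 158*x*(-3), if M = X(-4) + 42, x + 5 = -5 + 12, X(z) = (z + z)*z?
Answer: 1022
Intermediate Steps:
X(z) = 2*z² (X(z) = (2*z)*z = 2*z²)
x = 2 (x = -5 + (-5 + 12) = -5 + 7 = 2)
M = 74 (M = 2*(-4)² + 42 = 2*16 + 42 = 32 + 42 = 74)
M - 158*x*(-3) = 74 - 316*(-3) = 74 - 158*(-6) = 74 + 948 = 1022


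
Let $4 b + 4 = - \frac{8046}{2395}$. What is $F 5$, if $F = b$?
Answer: $- \frac{8813}{958} \approx -9.1994$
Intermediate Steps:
$b = - \frac{8813}{4790}$ ($b = -1 + \frac{\left(-8046\right) \frac{1}{2395}}{4} = -1 + \frac{1}{4} \left(- \frac{8046}{2395}\right) = -1 - \frac{4023}{4790} = - \frac{8813}{4790} \approx -1.8399$)
$F = - \frac{8813}{4790} \approx -1.8399$
$F 5 = \left(- \frac{8813}{4790}\right) 5 = - \frac{8813}{958}$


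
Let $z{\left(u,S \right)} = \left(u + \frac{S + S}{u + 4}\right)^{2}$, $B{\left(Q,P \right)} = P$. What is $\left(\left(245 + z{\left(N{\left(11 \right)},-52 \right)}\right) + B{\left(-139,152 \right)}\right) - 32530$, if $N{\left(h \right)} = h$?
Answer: $- \frac{7226204}{225} \approx -32116.0$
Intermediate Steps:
$z{\left(u,S \right)} = \left(u + \frac{2 S}{4 + u}\right)^{2}$
$\left(\left(245 + z{\left(N{\left(11 \right)},-52 \right)}\right) + B{\left(-139,152 \right)}\right) - 32530 = \left(\left(245 + \frac{\left(11^{2} + 2 \left(-52\right) + 4 \cdot 11\right)^{2}}{\left(4 + 11\right)^{2}}\right) + 152\right) - 32530 = \left(\left(245 + \frac{\left(121 - 104 + 44\right)^{2}}{225}\right) + 152\right) - 32530 = \left(\left(245 + \frac{61^{2}}{225}\right) + 152\right) - 32530 = \left(\left(245 + \frac{1}{225} \cdot 3721\right) + 152\right) - 32530 = \left(\left(245 + \frac{3721}{225}\right) + 152\right) - 32530 = \left(\frac{58846}{225} + 152\right) - 32530 = \frac{93046}{225} - 32530 = - \frac{7226204}{225}$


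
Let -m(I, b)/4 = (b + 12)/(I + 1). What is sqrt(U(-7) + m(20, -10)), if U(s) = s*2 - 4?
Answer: I*sqrt(8106)/21 ≈ 4.2873*I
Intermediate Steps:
m(I, b) = -4*(12 + b)/(1 + I) (m(I, b) = -4*(b + 12)/(I + 1) = -4*(12 + b)/(1 + I))
U(s) = -4 + 2*s (U(s) = 2*s - 4 = -4 + 2*s)
sqrt(U(-7) + m(20, -10)) = sqrt((-4 + 2*(-7)) + 4*(-12 - 1*(-10))/(1 + 20)) = sqrt((-4 - 14) + 4*(-12 + 10)/21) = sqrt(-18 + 4*(1/21)*(-2)) = sqrt(-18 - 8/21) = sqrt(-386/21) = I*sqrt(8106)/21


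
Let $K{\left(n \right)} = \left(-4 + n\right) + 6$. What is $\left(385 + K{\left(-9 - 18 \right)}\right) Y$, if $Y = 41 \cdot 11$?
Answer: $162360$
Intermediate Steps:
$Y = 451$
$K{\left(n \right)} = 2 + n$
$\left(385 + K{\left(-9 - 18 \right)}\right) Y = \left(385 + \left(2 - 27\right)\right) 451 = \left(385 - 25\right) 451 = 360 \cdot 451 = 162360$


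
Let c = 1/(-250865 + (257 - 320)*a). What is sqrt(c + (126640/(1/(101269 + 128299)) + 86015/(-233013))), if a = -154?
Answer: sqrt(543221819800574041683979032522)/4322624163 ≈ 1.7051e+5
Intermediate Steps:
c = -1/241163 (c = 1/(-250865 + (257 - 320)*(-154)) = 1/(-250865 - 63*(-154)) = 1/(-250865 + 9702) = 1/(-241163) = -1/241163 ≈ -4.1466e-6)
sqrt(c + (126640/(1/(101269 + 128299)) + 86015/(-233013))) = sqrt(-1/241163 + (126640/(1/(101269 + 128299)) + 86015/(-233013))) = sqrt(-1/241163 + (126640/(1/229568) + 86015*(-1/233013))) = sqrt(-1/241163 + (126640/(1/229568) - 86015/233013)) = sqrt(-1/241163 + (126640*229568 - 86015/233013)) = sqrt(-1/241163 + (29072491520 - 86015/233013)) = sqrt(-1/241163 + 6774268466463745/233013) = sqrt(1633702906177795902422/56194114119) = sqrt(543221819800574041683979032522)/4322624163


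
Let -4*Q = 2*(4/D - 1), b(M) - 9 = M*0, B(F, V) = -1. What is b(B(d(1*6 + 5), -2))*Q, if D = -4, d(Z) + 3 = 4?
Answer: 9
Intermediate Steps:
d(Z) = 1 (d(Z) = -3 + 4 = 1)
b(M) = 9 (b(M) = 9 + M*0 = 9 + 0 = 9)
Q = 1 (Q = -(4/(-4) - 1)/2 = -(4*(-1/4) - 1)/2 = -(-1 - 1)/2 = -(-2)/2 = -1/4*(-4) = 1)
b(B(d(1*6 + 5), -2))*Q = 9*1 = 9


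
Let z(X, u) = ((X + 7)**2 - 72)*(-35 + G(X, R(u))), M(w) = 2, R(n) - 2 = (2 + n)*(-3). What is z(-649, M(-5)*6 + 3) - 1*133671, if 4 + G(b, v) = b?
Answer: -283652967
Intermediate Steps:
R(n) = -4 - 3*n (R(n) = 2 + (2 + n)*(-3) = 2 + (-6 - 3*n) = -4 - 3*n)
G(b, v) = -4 + b
z(X, u) = (-72 + (7 + X)**2)*(-39 + X) (z(X, u) = ((X + 7)**2 - 72)*(-35 + (-4 + X)) = ((7 + X)**2 - 72)*(-39 + X) = (-72 + (7 + X)**2)*(-39 + X))
z(-649, M(-5)*6 + 3) - 1*133671 = (897 + (-649)**3 - 569*(-649) - 25*(-649)**2) - 1*133671 = (897 - 273359449 + 369281 - 25*421201) - 133671 = (897 - 273359449 + 369281 - 10530025) - 133671 = -283519296 - 133671 = -283652967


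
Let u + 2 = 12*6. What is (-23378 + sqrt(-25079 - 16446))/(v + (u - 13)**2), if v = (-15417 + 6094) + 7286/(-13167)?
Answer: 153909063/39991822 - 65835*I*sqrt(1661)/79983644 ≈ 3.8485 - 0.033546*I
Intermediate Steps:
u = 70 (u = -2 + 12*6 = -2 + 72 = 70)
v = -122763227/13167 (v = -9323 + 7286*(-1/13167) = -9323 - 7286/13167 = -122763227/13167 ≈ -9323.5)
(-23378 + sqrt(-25079 - 16446))/(v + (u - 13)**2) = (-23378 + sqrt(-25079 - 16446))/(-122763227/13167 + (70 - 13)**2) = (-23378 + sqrt(-41525))/(-122763227/13167 + 57**2) = (-23378 + 5*I*sqrt(1661))/(-122763227/13167 + 3249) = (-23378 + 5*I*sqrt(1661))/(-79983644/13167) = (-23378 + 5*I*sqrt(1661))*(-13167/79983644) = 153909063/39991822 - 65835*I*sqrt(1661)/79983644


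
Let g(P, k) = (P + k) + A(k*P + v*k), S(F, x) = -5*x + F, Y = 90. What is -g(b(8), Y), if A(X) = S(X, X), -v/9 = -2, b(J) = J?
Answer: 9262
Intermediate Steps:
v = 18 (v = -9*(-2) = 18)
S(F, x) = F - 5*x
A(X) = -4*X (A(X) = X - 5*X = -4*X)
g(P, k) = P - 71*k - 4*P*k (g(P, k) = (P + k) - 4*(k*P + 18*k) = (P + k) - 4*(P*k + 18*k) = (P + k) - 4*(18*k + P*k) = (P + k) + (-72*k - 4*P*k) = P - 71*k - 4*P*k)
-g(b(8), Y) = -(8 + 90 - 4*90*(18 + 8)) = -(8 + 90 - 4*90*26) = -(8 + 90 - 9360) = -1*(-9262) = 9262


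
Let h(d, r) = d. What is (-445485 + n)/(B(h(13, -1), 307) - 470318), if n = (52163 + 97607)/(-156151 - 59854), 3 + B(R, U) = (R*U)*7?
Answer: 19245427439/19111431184 ≈ 1.0070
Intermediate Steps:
B(R, U) = -3 + 7*R*U (B(R, U) = -3 + (R*U)*7 = -3 + 7*R*U)
n = -29954/43201 (n = 149770/(-216005) = 149770*(-1/216005) = -29954/43201 ≈ -0.69336)
(-445485 + n)/(B(h(13, -1), 307) - 470318) = (-445485 - 29954/43201)/((-3 + 7*13*307) - 470318) = -19245427439/(43201*((-3 + 27937) - 470318)) = -19245427439/(43201*(27934 - 470318)) = -19245427439/43201/(-442384) = -19245427439/43201*(-1/442384) = 19245427439/19111431184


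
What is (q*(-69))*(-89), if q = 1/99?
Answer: 2047/33 ≈ 62.030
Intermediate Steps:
q = 1/99 ≈ 0.010101
(q*(-69))*(-89) = ((1/99)*(-69))*(-89) = -23/33*(-89) = 2047/33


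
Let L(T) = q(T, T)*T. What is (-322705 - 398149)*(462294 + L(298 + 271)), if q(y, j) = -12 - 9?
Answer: -324632994630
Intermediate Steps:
q(y, j) = -21
L(T) = -21*T
(-322705 - 398149)*(462294 + L(298 + 271)) = (-322705 - 398149)*(462294 - 21*(298 + 271)) = -720854*(462294 - 21*569) = -720854*(462294 - 11949) = -720854*450345 = -324632994630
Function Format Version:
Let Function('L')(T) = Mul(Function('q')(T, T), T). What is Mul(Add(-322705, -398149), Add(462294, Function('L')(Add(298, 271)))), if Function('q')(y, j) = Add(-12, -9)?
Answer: -324632994630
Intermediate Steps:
Function('q')(y, j) = -21
Function('L')(T) = Mul(-21, T)
Mul(Add(-322705, -398149), Add(462294, Function('L')(Add(298, 271)))) = Mul(Add(-322705, -398149), Add(462294, Mul(-21, Add(298, 271)))) = Mul(-720854, Add(462294, Mul(-21, 569))) = Mul(-720854, Add(462294, -11949)) = Mul(-720854, 450345) = -324632994630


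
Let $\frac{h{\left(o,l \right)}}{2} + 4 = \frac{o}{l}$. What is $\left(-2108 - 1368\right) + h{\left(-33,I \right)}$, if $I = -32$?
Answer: $- \frac{55711}{16} \approx -3481.9$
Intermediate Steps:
$h{\left(o,l \right)} = -8 + \frac{2 o}{l}$ ($h{\left(o,l \right)} = -8 + 2 \frac{o}{l} = -8 + \frac{2 o}{l}$)
$\left(-2108 - 1368\right) + h{\left(-33,I \right)} = \left(-2108 - 1368\right) - \left(8 + \frac{66}{-32}\right) = -3476 - \left(8 + 66 \left(- \frac{1}{32}\right)\right) = -3476 + \left(-8 + \frac{33}{16}\right) = -3476 - \frac{95}{16} = - \frac{55711}{16}$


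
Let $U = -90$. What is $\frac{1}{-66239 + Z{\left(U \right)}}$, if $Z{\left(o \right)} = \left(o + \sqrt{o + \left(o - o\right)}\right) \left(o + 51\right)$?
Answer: $\frac{i}{- 62729 i + 117 \sqrt{10}} \approx -1.5941 \cdot 10^{-5} + 9.4023 \cdot 10^{-8} i$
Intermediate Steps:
$Z{\left(o \right)} = \left(51 + o\right) \left(o + \sqrt{o}\right)$ ($Z{\left(o \right)} = \left(o + \sqrt{o + 0}\right) \left(51 + o\right) = \left(o + \sqrt{o}\right) \left(51 + o\right) = \left(51 + o\right) \left(o + \sqrt{o}\right)$)
$\frac{1}{-66239 + Z{\left(U \right)}} = \frac{1}{-66239 + \left(\left(-90\right)^{2} + \left(-90\right)^{\frac{3}{2}} + 51 \left(-90\right) + 51 \sqrt{-90}\right)} = \frac{1}{-66239 + \left(8100 - 270 i \sqrt{10} - 4590 + 51 \cdot 3 i \sqrt{10}\right)} = \frac{1}{-66239 + \left(8100 - 270 i \sqrt{10} - 4590 + 153 i \sqrt{10}\right)} = \frac{1}{-66239 + \left(3510 - 117 i \sqrt{10}\right)} = \frac{1}{-62729 - 117 i \sqrt{10}}$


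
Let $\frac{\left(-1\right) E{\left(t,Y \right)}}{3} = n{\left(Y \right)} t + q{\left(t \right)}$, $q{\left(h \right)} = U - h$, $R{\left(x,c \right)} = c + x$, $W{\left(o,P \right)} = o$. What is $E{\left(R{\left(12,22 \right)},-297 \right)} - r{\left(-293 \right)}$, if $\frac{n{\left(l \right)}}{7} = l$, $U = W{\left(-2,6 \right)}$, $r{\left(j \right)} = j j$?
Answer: $126317$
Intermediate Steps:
$r{\left(j \right)} = j^{2}$
$U = -2$
$n{\left(l \right)} = 7 l$
$q{\left(h \right)} = -2 - h$
$E{\left(t,Y \right)} = 6 + 3 t - 21 Y t$ ($E{\left(t,Y \right)} = - 3 \left(7 Y t - \left(2 + t\right)\right) = - 3 \left(-2 - t + 7 Y t\right) = 6 + 3 t - 21 Y t$)
$E{\left(R{\left(12,22 \right)},-297 \right)} - r{\left(-293 \right)} = \left(6 + 3 \left(22 + 12\right) - - 6237 \left(22 + 12\right)\right) - \left(-293\right)^{2} = \left(6 + 3 \cdot 34 - \left(-6237\right) 34\right) - 85849 = \left(6 + 102 + 212058\right) - 85849 = 212166 - 85849 = 126317$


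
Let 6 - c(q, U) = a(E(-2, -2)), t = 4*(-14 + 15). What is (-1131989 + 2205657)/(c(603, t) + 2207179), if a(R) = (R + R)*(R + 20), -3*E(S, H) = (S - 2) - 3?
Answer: 9663012/19863727 ≈ 0.48646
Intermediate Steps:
E(S, H) = 5/3 - S/3 (E(S, H) = -((S - 2) - 3)/3 = -((-2 + S) - 3)/3 = -(-5 + S)/3 = 5/3 - S/3)
a(R) = 2*R*(20 + R) (a(R) = (2*R)*(20 + R) = 2*R*(20 + R))
t = 4 (t = 4*1 = 4)
c(q, U) = -884/9 (c(q, U) = 6 - 2*(5/3 - ⅓*(-2))*(20 + (5/3 - ⅓*(-2))) = 6 - 2*(5/3 + ⅔)*(20 + (5/3 + ⅔)) = 6 - 2*7*(20 + 7/3)/3 = 6 - 2*7*67/(3*3) = 6 - 1*938/9 = 6 - 938/9 = -884/9)
(-1131989 + 2205657)/(c(603, t) + 2207179) = (-1131989 + 2205657)/(-884/9 + 2207179) = 1073668/(19863727/9) = 1073668*(9/19863727) = 9663012/19863727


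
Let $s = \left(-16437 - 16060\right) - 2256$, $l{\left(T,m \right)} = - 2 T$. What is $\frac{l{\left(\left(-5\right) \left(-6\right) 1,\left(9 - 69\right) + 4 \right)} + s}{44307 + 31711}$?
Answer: $- \frac{34813}{76018} \approx -0.45796$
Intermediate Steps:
$s = -34753$ ($s = -32497 - 2256 = -34753$)
$\frac{l{\left(\left(-5\right) \left(-6\right) 1,\left(9 - 69\right) + 4 \right)} + s}{44307 + 31711} = \frac{- 2 \left(-5\right) \left(-6\right) 1 - 34753}{44307 + 31711} = \frac{- 2 \cdot 30 \cdot 1 - 34753}{76018} = \left(\left(-2\right) 30 - 34753\right) \frac{1}{76018} = \left(-60 - 34753\right) \frac{1}{76018} = \left(-34813\right) \frac{1}{76018} = - \frac{34813}{76018}$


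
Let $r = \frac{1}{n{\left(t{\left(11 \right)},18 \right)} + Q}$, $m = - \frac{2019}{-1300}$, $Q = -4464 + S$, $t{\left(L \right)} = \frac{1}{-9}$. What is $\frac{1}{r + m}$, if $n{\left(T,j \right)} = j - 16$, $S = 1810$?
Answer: $\frac{16575}{25736} \approx 0.64404$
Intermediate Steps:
$t{\left(L \right)} = - \frac{1}{9}$
$n{\left(T,j \right)} = -16 + j$ ($n{\left(T,j \right)} = j - 16 = -16 + j$)
$Q = -2654$ ($Q = -4464 + 1810 = -2654$)
$m = \frac{2019}{1300}$ ($m = \left(-2019\right) \left(- \frac{1}{1300}\right) = \frac{2019}{1300} \approx 1.5531$)
$r = - \frac{1}{2652}$ ($r = \frac{1}{\left(-16 + 18\right) - 2654} = \frac{1}{2 - 2654} = \frac{1}{-2652} = - \frac{1}{2652} \approx -0.00037707$)
$\frac{1}{r + m} = \frac{1}{- \frac{1}{2652} + \frac{2019}{1300}} = \frac{1}{\frac{25736}{16575}} = \frac{16575}{25736}$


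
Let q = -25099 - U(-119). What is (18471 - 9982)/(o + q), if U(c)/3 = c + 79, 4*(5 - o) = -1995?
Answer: -33956/97901 ≈ -0.34684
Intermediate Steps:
o = 2015/4 (o = 5 - ¼*(-1995) = 5 + 1995/4 = 2015/4 ≈ 503.75)
U(c) = 237 + 3*c (U(c) = 3*(c + 79) = 3*(79 + c) = 237 + 3*c)
q = -24979 (q = -25099 - (237 + 3*(-119)) = -25099 - (237 - 357) = -25099 - 1*(-120) = -25099 + 120 = -24979)
(18471 - 9982)/(o + q) = (18471 - 9982)/(2015/4 - 24979) = 8489/(-97901/4) = 8489*(-4/97901) = -33956/97901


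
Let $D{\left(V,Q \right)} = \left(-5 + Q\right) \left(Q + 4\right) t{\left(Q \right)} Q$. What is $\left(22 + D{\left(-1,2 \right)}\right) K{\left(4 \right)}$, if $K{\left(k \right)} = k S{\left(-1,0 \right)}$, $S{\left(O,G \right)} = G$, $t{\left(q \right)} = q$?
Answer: $0$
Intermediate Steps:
$D{\left(V,Q \right)} = Q^{2} \left(-5 + Q\right) \left(4 + Q\right)$ ($D{\left(V,Q \right)} = \left(-5 + Q\right) \left(Q + 4\right) Q Q = \left(-5 + Q\right) \left(4 + Q\right) Q Q = Q \left(-5 + Q\right) \left(4 + Q\right) Q = Q^{2} \left(-5 + Q\right) \left(4 + Q\right)$)
$K{\left(k \right)} = 0$ ($K{\left(k \right)} = k 0 = 0$)
$\left(22 + D{\left(-1,2 \right)}\right) K{\left(4 \right)} = \left(22 + 2^{2} \left(-20 + 2^{2} - 2\right)\right) 0 = \left(22 + 4 \left(-20 + 4 - 2\right)\right) 0 = \left(22 + 4 \left(-18\right)\right) 0 = \left(22 - 72\right) 0 = \left(-50\right) 0 = 0$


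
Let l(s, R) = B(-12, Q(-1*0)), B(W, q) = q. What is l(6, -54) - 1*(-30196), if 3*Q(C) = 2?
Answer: 90590/3 ≈ 30197.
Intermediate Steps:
Q(C) = 2/3 (Q(C) = (1/3)*2 = 2/3)
l(s, R) = 2/3
l(6, -54) - 1*(-30196) = 2/3 - 1*(-30196) = 2/3 + 30196 = 90590/3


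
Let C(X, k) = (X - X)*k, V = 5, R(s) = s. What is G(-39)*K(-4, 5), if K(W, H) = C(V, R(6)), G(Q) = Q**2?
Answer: 0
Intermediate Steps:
C(X, k) = 0 (C(X, k) = 0*k = 0)
K(W, H) = 0
G(-39)*K(-4, 5) = (-39)**2*0 = 1521*0 = 0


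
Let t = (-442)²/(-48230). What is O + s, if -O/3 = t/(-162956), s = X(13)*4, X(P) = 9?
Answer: 5441089569/151141690 ≈ 36.000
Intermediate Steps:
t = -7514/1855 (t = 195364*(-1/48230) = -7514/1855 ≈ -4.0507)
s = 36 (s = 9*4 = 36)
O = -11271/151141690 (O = -(-22542)/(1855*(-162956)) = -(-22542)*(-1)/(1855*162956) = -3*3757/151141690 = -11271/151141690 ≈ -7.4572e-5)
O + s = -11271/151141690 + 36 = 5441089569/151141690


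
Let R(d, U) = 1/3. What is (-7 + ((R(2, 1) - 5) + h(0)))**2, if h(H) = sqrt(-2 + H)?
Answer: 1207/9 - 70*I*sqrt(2)/3 ≈ 134.11 - 32.998*I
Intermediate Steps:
R(d, U) = 1/3
(-7 + ((R(2, 1) - 5) + h(0)))**2 = (-7 + ((1/3 - 5) + sqrt(-2 + 0)))**2 = (-7 + (-14/3 + sqrt(-2)))**2 = (-7 + (-14/3 + I*sqrt(2)))**2 = (-35/3 + I*sqrt(2))**2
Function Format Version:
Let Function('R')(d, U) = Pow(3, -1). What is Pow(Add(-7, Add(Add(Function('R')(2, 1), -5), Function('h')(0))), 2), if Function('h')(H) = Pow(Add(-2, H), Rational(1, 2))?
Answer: Add(Rational(1207, 9), Mul(Rational(-70, 3), I, Pow(2, Rational(1, 2)))) ≈ Add(134.11, Mul(-32.998, I))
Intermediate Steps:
Function('R')(d, U) = Rational(1, 3)
Pow(Add(-7, Add(Add(Function('R')(2, 1), -5), Function('h')(0))), 2) = Pow(Add(-7, Add(Add(Rational(1, 3), -5), Pow(Add(-2, 0), Rational(1, 2)))), 2) = Pow(Add(-7, Add(Rational(-14, 3), Pow(-2, Rational(1, 2)))), 2) = Pow(Add(-7, Add(Rational(-14, 3), Mul(I, Pow(2, Rational(1, 2))))), 2) = Pow(Add(Rational(-35, 3), Mul(I, Pow(2, Rational(1, 2)))), 2)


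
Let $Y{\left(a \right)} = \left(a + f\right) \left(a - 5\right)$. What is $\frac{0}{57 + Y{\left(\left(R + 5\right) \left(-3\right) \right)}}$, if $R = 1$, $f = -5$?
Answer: $0$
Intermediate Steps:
$Y{\left(a \right)} = \left(-5 + a\right)^{2}$ ($Y{\left(a \right)} = \left(a - 5\right) \left(a - 5\right) = \left(-5 + a\right) \left(-5 + a\right) = \left(-5 + a\right)^{2}$)
$\frac{0}{57 + Y{\left(\left(R + 5\right) \left(-3\right) \right)}} = \frac{0}{57 + \left(25 + \left(\left(1 + 5\right) \left(-3\right)\right)^{2} - 10 \left(1 + 5\right) \left(-3\right)\right)} = \frac{0}{57 + \left(25 + \left(6 \left(-3\right)\right)^{2} - 10 \cdot 6 \left(-3\right)\right)} = \frac{0}{57 + \left(25 + \left(-18\right)^{2} - -180\right)} = \frac{0}{57 + \left(25 + 324 + 180\right)} = \frac{0}{57 + 529} = \frac{0}{586} = 0 \cdot \frac{1}{586} = 0$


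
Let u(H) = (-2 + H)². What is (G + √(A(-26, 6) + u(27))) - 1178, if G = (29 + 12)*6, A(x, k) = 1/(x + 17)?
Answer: -932 + 2*√1406/3 ≈ -907.00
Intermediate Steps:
A(x, k) = 1/(17 + x)
G = 246 (G = 41*6 = 246)
(G + √(A(-26, 6) + u(27))) - 1178 = (246 + √(1/(17 - 26) + (-2 + 27)²)) - 1178 = (246 + √(1/(-9) + 25²)) - 1178 = (246 + √(-⅑ + 625)) - 1178 = (246 + √(5624/9)) - 1178 = (246 + 2*√1406/3) - 1178 = -932 + 2*√1406/3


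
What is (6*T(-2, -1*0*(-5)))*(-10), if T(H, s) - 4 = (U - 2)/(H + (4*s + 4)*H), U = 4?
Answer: -228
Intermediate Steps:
T(H, s) = 4 + 2/(H + H*(4 + 4*s)) (T(H, s) = 4 + (4 - 2)/(H + (4*s + 4)*H) = 4 + 2/(H + (4 + 4*s)*H) = 4 + 2/(H + H*(4 + 4*s)))
(6*T(-2, -1*0*(-5)))*(-10) = (6*(2*(1 + 10*(-2) + 8*(-2)*(-1*0*(-5)))/(-2*(5 + 4*(-1*0*(-5))))))*(-10) = (6*(2*(-½)*(1 - 20 + 8*(-2)*(0*(-5)))/(5 + 4*(0*(-5)))))*(-10) = (6*(2*(-½)*(1 - 20 + 8*(-2)*0)/(5 + 4*0)))*(-10) = (6*(2*(-½)*(1 - 20 + 0)/(5 + 0)))*(-10) = (6*(2*(-½)*(-19)/5))*(-10) = (6*(2*(-½)*(⅕)*(-19)))*(-10) = (6*(19/5))*(-10) = (114/5)*(-10) = -228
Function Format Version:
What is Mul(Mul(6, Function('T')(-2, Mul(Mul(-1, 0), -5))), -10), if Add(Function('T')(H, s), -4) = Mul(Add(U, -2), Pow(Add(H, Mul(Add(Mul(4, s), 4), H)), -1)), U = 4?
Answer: -228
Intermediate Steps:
Function('T')(H, s) = Add(4, Mul(2, Pow(Add(H, Mul(H, Add(4, Mul(4, s)))), -1))) (Function('T')(H, s) = Add(4, Mul(Add(4, -2), Pow(Add(H, Mul(Add(Mul(4, s), 4), H)), -1))) = Add(4, Mul(2, Pow(Add(H, Mul(Add(4, Mul(4, s)), H)), -1))) = Add(4, Mul(2, Pow(Add(H, Mul(H, Add(4, Mul(4, s)))), -1))))
Mul(Mul(6, Function('T')(-2, Mul(Mul(-1, 0), -5))), -10) = Mul(Mul(6, Mul(2, Pow(-2, -1), Pow(Add(5, Mul(4, Mul(Mul(-1, 0), -5))), -1), Add(1, Mul(10, -2), Mul(8, -2, Mul(Mul(-1, 0), -5))))), -10) = Mul(Mul(6, Mul(2, Rational(-1, 2), Pow(Add(5, Mul(4, Mul(0, -5))), -1), Add(1, -20, Mul(8, -2, Mul(0, -5))))), -10) = Mul(Mul(6, Mul(2, Rational(-1, 2), Pow(Add(5, Mul(4, 0)), -1), Add(1, -20, Mul(8, -2, 0)))), -10) = Mul(Mul(6, Mul(2, Rational(-1, 2), Pow(Add(5, 0), -1), Add(1, -20, 0))), -10) = Mul(Mul(6, Mul(2, Rational(-1, 2), Pow(5, -1), -19)), -10) = Mul(Mul(6, Mul(2, Rational(-1, 2), Rational(1, 5), -19)), -10) = Mul(Mul(6, Rational(19, 5)), -10) = Mul(Rational(114, 5), -10) = -228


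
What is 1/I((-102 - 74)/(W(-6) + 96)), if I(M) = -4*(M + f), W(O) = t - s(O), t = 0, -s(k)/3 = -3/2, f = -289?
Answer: 183/212956 ≈ 0.00085933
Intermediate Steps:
s(k) = 9/2 (s(k) = -(-9)/2 = -3*(-3/2) = 9/2)
W(O) = -9/2 (W(O) = 0 - 1*9/2 = 0 - 9/2 = -9/2)
I(M) = 1156 - 4*M (I(M) = -4*(M - 289) = -4*(-289 + M) = 1156 - 4*M)
1/I((-102 - 74)/(W(-6) + 96)) = 1/(1156 - 4*(-102 - 74)/(-9/2 + 96)) = 1/(1156 - (-704)/183/2) = 1/(1156 - (-704)*2/183) = 1/(1156 - 4*(-352/183)) = 1/(1156 + 1408/183) = 1/(212956/183) = 183/212956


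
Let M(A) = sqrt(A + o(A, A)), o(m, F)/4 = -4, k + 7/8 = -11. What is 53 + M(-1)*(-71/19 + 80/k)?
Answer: 53 - 199*I*sqrt(17)/19 ≈ 53.0 - 43.184*I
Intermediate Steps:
k = -95/8 (k = -7/8 - 11 = -95/8 ≈ -11.875)
o(m, F) = -16 (o(m, F) = 4*(-4) = -16)
M(A) = sqrt(-16 + A) (M(A) = sqrt(A - 16) = sqrt(-16 + A))
53 + M(-1)*(-71/19 + 80/k) = 53 + sqrt(-16 - 1)*(-71/19 + 80/(-95/8)) = 53 + sqrt(-17)*(-71*1/19 + 80*(-8/95)) = 53 + (I*sqrt(17))*(-71/19 - 128/19) = 53 + (I*sqrt(17))*(-199/19) = 53 - 199*I*sqrt(17)/19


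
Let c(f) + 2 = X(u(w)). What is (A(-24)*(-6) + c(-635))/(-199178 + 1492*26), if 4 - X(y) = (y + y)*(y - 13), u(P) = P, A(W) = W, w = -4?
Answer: -5/80193 ≈ -6.2350e-5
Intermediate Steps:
X(y) = 4 - 2*y*(-13 + y) (X(y) = 4 - (y + y)*(y - 13) = 4 - 2*y*(-13 + y))
c(f) = -134 (c(f) = -2 + (4 - 2*(-4)² + 26*(-4)) = -2 + (4 - 2*16 - 104) = -2 + (4 - 32 - 104) = -2 - 132 = -134)
(A(-24)*(-6) + c(-635))/(-199178 + 1492*26) = (-24*(-6) - 134)/(-199178 + 1492*26) = (144 - 134)/(-199178 + 38792) = 10/(-160386) = 10*(-1/160386) = -5/80193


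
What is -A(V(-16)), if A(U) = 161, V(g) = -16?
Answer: -161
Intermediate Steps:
-A(V(-16)) = -1*161 = -161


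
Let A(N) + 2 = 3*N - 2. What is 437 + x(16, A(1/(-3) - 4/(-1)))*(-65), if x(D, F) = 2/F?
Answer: 2929/7 ≈ 418.43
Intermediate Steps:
A(N) = -4 + 3*N (A(N) = -2 + (3*N - 2) = -2 + (-2 + 3*N) = -4 + 3*N)
437 + x(16, A(1/(-3) - 4/(-1)))*(-65) = 437 + (2/(-4 + 3*(1/(-3) - 4/(-1))))*(-65) = 437 + (2/(-4 + 3*(1*(-⅓) - 4*(-1))))*(-65) = 437 + (2/(-4 + 3*(-⅓ + 4)))*(-65) = 437 + (2/(-4 + 3*(11/3)))*(-65) = 437 + (2/(-4 + 11))*(-65) = 437 + (2/7)*(-65) = 437 - 130/7 = 2929/7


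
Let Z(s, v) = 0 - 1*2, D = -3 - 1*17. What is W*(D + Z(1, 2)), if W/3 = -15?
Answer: 990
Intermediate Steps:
D = -20 (D = -3 - 17 = -20)
W = -45 (W = 3*(-15) = -45)
Z(s, v) = -2 (Z(s, v) = 0 - 2 = -2)
W*(D + Z(1, 2)) = -45*(-20 - 2) = -45*(-22) = 990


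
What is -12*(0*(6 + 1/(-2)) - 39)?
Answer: 468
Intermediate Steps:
-12*(0*(6 + 1/(-2)) - 39) = -12*(0*(6 - ½) - 39) = -12*(0*(11/2) - 39) = -12*(0 - 39) = -12*(-39) = 468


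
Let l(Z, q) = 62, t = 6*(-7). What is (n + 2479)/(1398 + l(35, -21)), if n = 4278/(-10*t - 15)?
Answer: 336091/197100 ≈ 1.7052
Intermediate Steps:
t = -42
n = 1426/135 (n = 4278/(-10*(-42) - 15) = 4278/(420 - 15) = 4278/405 = 4278*(1/405) = 1426/135 ≈ 10.563)
(n + 2479)/(1398 + l(35, -21)) = (1426/135 + 2479)/(1398 + 62) = (336091/135)/1460 = (336091/135)*(1/1460) = 336091/197100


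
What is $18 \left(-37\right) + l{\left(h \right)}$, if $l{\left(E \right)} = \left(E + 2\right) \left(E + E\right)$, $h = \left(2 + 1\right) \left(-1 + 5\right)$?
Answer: $-330$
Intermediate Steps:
$h = 12$ ($h = 3 \cdot 4 = 12$)
$l{\left(E \right)} = 2 E \left(2 + E\right)$ ($l{\left(E \right)} = \left(2 + E\right) 2 E = 2 E \left(2 + E\right)$)
$18 \left(-37\right) + l{\left(h \right)} = 18 \left(-37\right) + 2 \cdot 12 \left(2 + 12\right) = -666 + 2 \cdot 12 \cdot 14 = -666 + 336 = -330$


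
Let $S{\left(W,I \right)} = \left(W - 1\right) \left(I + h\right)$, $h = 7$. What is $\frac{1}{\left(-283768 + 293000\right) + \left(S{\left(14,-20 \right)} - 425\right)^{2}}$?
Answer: $\frac{1}{362068} \approx 2.7619 \cdot 10^{-6}$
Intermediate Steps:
$S{\left(W,I \right)} = \left(-1 + W\right) \left(7 + I\right)$ ($S{\left(W,I \right)} = \left(W - 1\right) \left(I + 7\right) = \left(-1 + W\right) \left(7 + I\right)$)
$\frac{1}{\left(-283768 + 293000\right) + \left(S{\left(14,-20 \right)} - 425\right)^{2}} = \frac{1}{\left(-283768 + 293000\right) + \left(\left(-7 - -20 + 7 \cdot 14 - 280\right) - 425\right)^{2}} = \frac{1}{9232 + \left(\left(-7 + 20 + 98 - 280\right) - 425\right)^{2}} = \frac{1}{9232 + \left(-169 - 425\right)^{2}} = \frac{1}{9232 + \left(-594\right)^{2}} = \frac{1}{9232 + 352836} = \frac{1}{362068}$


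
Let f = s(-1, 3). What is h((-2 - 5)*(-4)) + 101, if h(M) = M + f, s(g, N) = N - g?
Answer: 133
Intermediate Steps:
f = 4 (f = 3 - 1*(-1) = 3 + 1 = 4)
h(M) = 4 + M (h(M) = M + 4 = 4 + M)
h((-2 - 5)*(-4)) + 101 = (4 + (-2 - 5)*(-4)) + 101 = (4 - 7*(-4)) + 101 = (4 + 28) + 101 = 32 + 101 = 133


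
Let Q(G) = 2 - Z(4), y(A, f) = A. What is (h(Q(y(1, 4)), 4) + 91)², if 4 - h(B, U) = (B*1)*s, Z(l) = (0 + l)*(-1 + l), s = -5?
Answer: 2025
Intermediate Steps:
Z(l) = l*(-1 + l)
Q(G) = -10 (Q(G) = 2 - 4*(-1 + 4) = 2 - 4*3 = 2 - 1*12 = 2 - 12 = -10)
h(B, U) = 4 + 5*B (h(B, U) = 4 - B*1*(-5) = 4 - B*(-5) = 4 - (-5)*B = 4 + 5*B)
(h(Q(y(1, 4)), 4) + 91)² = ((4 + 5*(-10)) + 91)² = ((4 - 50) + 91)² = (-46 + 91)² = 45² = 2025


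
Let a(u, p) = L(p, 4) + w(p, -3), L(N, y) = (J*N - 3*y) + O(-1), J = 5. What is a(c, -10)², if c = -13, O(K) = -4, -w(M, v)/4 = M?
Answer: 676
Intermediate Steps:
w(M, v) = -4*M
L(N, y) = -4 - 3*y + 5*N (L(N, y) = (5*N - 3*y) - 4 = (-3*y + 5*N) - 4 = -4 - 3*y + 5*N)
a(u, p) = -16 + p (a(u, p) = (-4 - 3*4 + 5*p) - 4*p = (-4 - 12 + 5*p) - 4*p = (-16 + 5*p) - 4*p = -16 + p)
a(c, -10)² = (-16 - 10)² = (-26)² = 676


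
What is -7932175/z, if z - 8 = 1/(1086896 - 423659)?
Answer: -5260911950475/5305897 ≈ -9.9152e+5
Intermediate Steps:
z = 5305897/663237 (z = 8 + 1/(1086896 - 423659) = 8 + 1/663237 = 5305897/663237 ≈ 8.0000)
-7932175/z = -7932175/5305897/663237 = -7932175*663237/5305897 = -5260911950475/5305897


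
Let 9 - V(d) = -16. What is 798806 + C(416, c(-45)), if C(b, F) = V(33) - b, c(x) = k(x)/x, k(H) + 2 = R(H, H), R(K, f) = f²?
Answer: 798415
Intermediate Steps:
V(d) = 25 (V(d) = 9 - 1*(-16) = 9 + 16 = 25)
k(H) = -2 + H²
c(x) = (-2 + x²)/x
C(b, F) = 25 - b
798806 + C(416, c(-45)) = 798806 + (25 - 1*416) = 798806 + (25 - 416) = 798806 - 391 = 798415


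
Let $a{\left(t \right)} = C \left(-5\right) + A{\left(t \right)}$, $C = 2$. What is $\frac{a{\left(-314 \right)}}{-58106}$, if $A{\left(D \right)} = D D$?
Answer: $- \frac{49293}{29053} \approx -1.6967$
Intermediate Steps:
$A{\left(D \right)} = D^{2}$
$a{\left(t \right)} = -10 + t^{2}$ ($a{\left(t \right)} = 2 \left(-5\right) + t^{2} = -10 + t^{2}$)
$\frac{a{\left(-314 \right)}}{-58106} = \frac{-10 + \left(-314\right)^{2}}{-58106} = \left(-10 + 98596\right) \left(- \frac{1}{58106}\right) = 98586 \left(- \frac{1}{58106}\right) = - \frac{49293}{29053}$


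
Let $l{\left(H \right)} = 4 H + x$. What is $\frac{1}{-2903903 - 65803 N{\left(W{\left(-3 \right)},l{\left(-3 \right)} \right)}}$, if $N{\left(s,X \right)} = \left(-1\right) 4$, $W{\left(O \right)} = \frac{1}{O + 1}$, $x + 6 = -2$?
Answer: $- \frac{1}{2640691} \approx -3.7869 \cdot 10^{-7}$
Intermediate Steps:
$x = -8$ ($x = -6 - 2 = -8$)
$l{\left(H \right)} = -8 + 4 H$ ($l{\left(H \right)} = 4 H - 8 = -8 + 4 H$)
$W{\left(O \right)} = \frac{1}{1 + O}$
$N{\left(s,X \right)} = -4$
$\frac{1}{-2903903 - 65803 N{\left(W{\left(-3 \right)},l{\left(-3 \right)} \right)}} = \frac{1}{-2903903 - -263212} = \frac{1}{-2903903 + 263212} = \frac{1}{-2640691} = - \frac{1}{2640691}$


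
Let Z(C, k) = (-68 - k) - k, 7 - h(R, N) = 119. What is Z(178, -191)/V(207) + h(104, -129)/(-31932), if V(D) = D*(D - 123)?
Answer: 166307/7711578 ≈ 0.021566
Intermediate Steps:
V(D) = D*(-123 + D)
h(R, N) = -112 (h(R, N) = 7 - 1*119 = 7 - 119 = -112)
Z(C, k) = -68 - 2*k
Z(178, -191)/V(207) + h(104, -129)/(-31932) = (-68 - 2*(-191))/((207*(-123 + 207))) - 112/(-31932) = (-68 + 382)/((207*84)) - 112*(-1/31932) = 314/17388 + 28/7983 = 314*(1/17388) + 28/7983 = 157/8694 + 28/7983 = 166307/7711578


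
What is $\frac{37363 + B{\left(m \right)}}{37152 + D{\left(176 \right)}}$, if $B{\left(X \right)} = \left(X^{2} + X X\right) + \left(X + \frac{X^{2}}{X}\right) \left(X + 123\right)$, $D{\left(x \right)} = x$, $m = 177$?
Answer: $\frac{206221}{37328} \approx 5.5246$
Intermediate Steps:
$B{\left(X \right)} = 2 X^{2} + 2 X \left(123 + X\right)$ ($B{\left(X \right)} = \left(X^{2} + X^{2}\right) + \left(X + X\right) \left(123 + X\right) = 2 X^{2} + 2 X \left(123 + X\right)$)
$\frac{37363 + B{\left(m \right)}}{37152 + D{\left(176 \right)}} = \frac{37363 + 2 \cdot 177 \left(123 + 2 \cdot 177\right)}{37152 + 176} = \frac{37363 + 2 \cdot 177 \left(123 + 354\right)}{37328} = \left(37363 + 2 \cdot 177 \cdot 477\right) \frac{1}{37328} = \left(37363 + 168858\right) \frac{1}{37328} = 206221 \cdot \frac{1}{37328} = \frac{206221}{37328}$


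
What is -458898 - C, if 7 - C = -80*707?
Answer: -515465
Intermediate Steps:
C = 56567 (C = 7 - (-80)*707 = 7 - 1*(-56560) = 7 + 56560 = 56567)
-458898 - C = -458898 - 1*56567 = -458898 - 56567 = -515465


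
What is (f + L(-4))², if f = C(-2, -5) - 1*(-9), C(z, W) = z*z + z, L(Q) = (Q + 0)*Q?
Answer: 729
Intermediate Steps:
L(Q) = Q² (L(Q) = Q*Q = Q²)
C(z, W) = z + z² (C(z, W) = z² + z = z + z²)
f = 11 (f = -2*(1 - 2) - 1*(-9) = -2*(-1) + 9 = 2 + 9 = 11)
(f + L(-4))² = (11 + (-4)²)² = (11 + 16)² = 27² = 729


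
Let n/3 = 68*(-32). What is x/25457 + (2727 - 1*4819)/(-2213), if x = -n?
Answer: 67702508/56336341 ≈ 1.2018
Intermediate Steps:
n = -6528 (n = 3*(68*(-32)) = 3*(-2176) = -6528)
x = 6528 (x = -1*(-6528) = 6528)
x/25457 + (2727 - 1*4819)/(-2213) = 6528/25457 + (2727 - 1*4819)/(-2213) = 6528*(1/25457) + (2727 - 4819)*(-1/2213) = 6528/25457 - 2092*(-1/2213) = 6528/25457 + 2092/2213 = 67702508/56336341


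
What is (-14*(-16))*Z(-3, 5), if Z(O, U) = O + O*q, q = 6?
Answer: -4704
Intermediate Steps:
Z(O, U) = 7*O (Z(O, U) = O + O*6 = O + 6*O = 7*O)
(-14*(-16))*Z(-3, 5) = (-14*(-16))*(7*(-3)) = 224*(-21) = -4704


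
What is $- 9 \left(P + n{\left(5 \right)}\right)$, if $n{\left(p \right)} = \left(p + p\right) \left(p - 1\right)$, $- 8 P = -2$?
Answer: $- \frac{1449}{4} \approx -362.25$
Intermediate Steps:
$P = \frac{1}{4}$ ($P = \left(- \frac{1}{8}\right) \left(-2\right) = \frac{1}{4} \approx 0.25$)
$n{\left(p \right)} = 2 p \left(-1 + p\right)$
$- 9 \left(P + n{\left(5 \right)}\right) = - 9 \left(\frac{1}{4} + 2 \cdot 5 \left(-1 + 5\right)\right) = - 9 \left(\frac{1}{4} + 2 \cdot 5 \cdot 4\right) = - 9 \left(\frac{1}{4} + 40\right) = \left(-9\right) \frac{161}{4} = - \frac{1449}{4}$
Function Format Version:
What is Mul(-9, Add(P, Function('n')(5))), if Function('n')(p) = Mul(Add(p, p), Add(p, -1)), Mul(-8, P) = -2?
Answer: Rational(-1449, 4) ≈ -362.25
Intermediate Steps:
P = Rational(1, 4) (P = Mul(Rational(-1, 8), -2) = Rational(1, 4) ≈ 0.25000)
Function('n')(p) = Mul(2, p, Add(-1, p)) (Function('n')(p) = Mul(Mul(2, p), Add(-1, p)) = Mul(2, p, Add(-1, p)))
Mul(-9, Add(P, Function('n')(5))) = Mul(-9, Add(Rational(1, 4), Mul(2, 5, Add(-1, 5)))) = Mul(-9, Add(Rational(1, 4), Mul(2, 5, 4))) = Mul(-9, Add(Rational(1, 4), 40)) = Mul(-9, Rational(161, 4)) = Rational(-1449, 4)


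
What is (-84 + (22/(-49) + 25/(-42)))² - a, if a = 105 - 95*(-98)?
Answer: -188644931/86436 ≈ -2182.5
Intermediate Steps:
a = 9415 (a = 105 + 9310 = 9415)
(-84 + (22/(-49) + 25/(-42)))² - a = (-84 + (22/(-49) + 25/(-42)))² - 1*9415 = (-84 + (22*(-1/49) + 25*(-1/42)))² - 9415 = (-84 + (-22/49 - 25/42))² - 9415 = (-84 - 307/294)² - 9415 = (-25003/294)² - 9415 = 625150009/86436 - 9415 = -188644931/86436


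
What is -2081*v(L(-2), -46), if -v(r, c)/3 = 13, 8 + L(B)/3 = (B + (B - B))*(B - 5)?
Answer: 81159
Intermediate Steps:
L(B) = -24 + 3*B*(-5 + B) (L(B) = -24 + 3*((B + (B - B))*(B - 5)) = -24 + 3*((B + 0)*(-5 + B)) = -24 + 3*(B*(-5 + B)) = -24 + 3*B*(-5 + B))
v(r, c) = -39 (v(r, c) = -3*13 = -39)
-2081*v(L(-2), -46) = -2081*(-39) = 81159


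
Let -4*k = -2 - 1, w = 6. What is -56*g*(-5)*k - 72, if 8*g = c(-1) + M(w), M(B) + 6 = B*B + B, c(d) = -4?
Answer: 768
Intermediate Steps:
M(B) = -6 + B + B² (M(B) = -6 + (B*B + B) = -6 + (B² + B) = -6 + (B + B²) = -6 + B + B²)
k = ¾ (k = -(-2 - 1)/4 = -¼*(-3) = ¾ ≈ 0.75000)
g = 4 (g = (-4 + (-6 + 6 + 6²))/8 = (-4 + (-6 + 6 + 36))/8 = (-4 + 36)/8 = (⅛)*32 = 4)
-56*g*(-5)*k - 72 = -56*4*(-5)*3/4 - 72 = -(-1120)*3/4 - 72 = -56*(-15) - 72 = 840 - 72 = 768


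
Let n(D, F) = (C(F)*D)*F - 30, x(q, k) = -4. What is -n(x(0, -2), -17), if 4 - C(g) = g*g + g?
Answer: 18254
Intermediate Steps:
C(g) = 4 - g - g**2 (C(g) = 4 - (g*g + g) = 4 - (g**2 + g) = 4 - (g + g**2) = 4 + (-g - g**2) = 4 - g - g**2)
n(D, F) = -30 + D*F*(4 - F - F**2) (n(D, F) = ((4 - F - F**2)*D)*F - 30 = (D*(4 - F - F**2))*F - 30 = D*F*(4 - F - F**2) - 30 = -30 + D*F*(4 - F - F**2))
-n(x(0, -2), -17) = -(-30 - 1*(-4)*(-17)*(-4 - 17 + (-17)**2)) = -(-30 - 1*(-4)*(-17)*(-4 - 17 + 289)) = -(-30 - 1*(-4)*(-17)*268) = -(-30 - 18224) = -1*(-18254) = 18254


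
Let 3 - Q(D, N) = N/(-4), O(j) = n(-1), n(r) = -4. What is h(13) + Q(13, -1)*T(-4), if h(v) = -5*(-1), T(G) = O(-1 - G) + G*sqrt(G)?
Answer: -6 - 22*I ≈ -6.0 - 22.0*I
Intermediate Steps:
O(j) = -4
T(G) = -4 + G**(3/2) (T(G) = -4 + G*sqrt(G) = -4 + G**(3/2))
Q(D, N) = 3 + N/4 (Q(D, N) = 3 - N/(-4) = 3 - N*(-1)/4 = 3 - (-1)*N/4 = 3 + N/4)
h(v) = 5
h(13) + Q(13, -1)*T(-4) = 5 + (3 + (1/4)*(-1))*(-4 + (-4)**(3/2)) = 5 + (3 - 1/4)*(-4 - 8*I) = 5 + 11*(-4 - 8*I)/4 = 5 + (-11 - 22*I) = -6 - 22*I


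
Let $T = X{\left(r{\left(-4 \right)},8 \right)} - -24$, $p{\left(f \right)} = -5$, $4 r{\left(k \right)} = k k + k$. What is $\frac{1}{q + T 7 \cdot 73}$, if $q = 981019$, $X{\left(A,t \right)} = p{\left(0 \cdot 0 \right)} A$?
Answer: $\frac{1}{985618} \approx 1.0146 \cdot 10^{-6}$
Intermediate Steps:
$r{\left(k \right)} = \frac{k}{4} + \frac{k^{2}}{4}$ ($r{\left(k \right)} = \frac{k k + k}{4} = \frac{k^{2} + k}{4} = \frac{k + k^{2}}{4} = \frac{k}{4} + \frac{k^{2}}{4}$)
$X{\left(A,t \right)} = - 5 A$
$T = 9$ ($T = - 5 \cdot \frac{1}{4} \left(-4\right) \left(1 - 4\right) - -24 = - 5 \cdot \frac{1}{4} \left(-4\right) \left(-3\right) + 24 = \left(-5\right) 3 + 24 = -15 + 24 = 9$)
$\frac{1}{q + T 7 \cdot 73} = \frac{1}{981019 + 9 \cdot 7 \cdot 73} = \frac{1}{981019 + 63 \cdot 73} = \frac{1}{981019 + 4599} = \frac{1}{985618}$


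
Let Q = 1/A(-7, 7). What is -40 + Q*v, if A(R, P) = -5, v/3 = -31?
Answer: -107/5 ≈ -21.400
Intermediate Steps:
v = -93 (v = 3*(-31) = -93)
Q = -⅕ (Q = 1/(-5) = -⅕ ≈ -0.20000)
-40 + Q*v = -40 - ⅕*(-93) = -40 + 93/5 = -107/5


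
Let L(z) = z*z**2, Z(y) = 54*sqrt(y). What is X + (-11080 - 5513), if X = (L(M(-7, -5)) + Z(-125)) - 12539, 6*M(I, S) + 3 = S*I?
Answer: -782468/27 + 270*I*sqrt(5) ≈ -28980.0 + 603.74*I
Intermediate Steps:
M(I, S) = -1/2 + I*S/6 (M(I, S) = -1/2 + (S*I)/6 = -1/2 + (I*S)/6 = -1/2 + I*S/6)
L(z) = z**3
X = -334457/27 + 270*I*sqrt(5) (X = ((-1/2 + (1/6)*(-7)*(-5))**3 + 54*sqrt(-125)) - 12539 = ((-1/2 + 35/6)**3 + 54*(5*I*sqrt(5))) - 12539 = ((16/3)**3 + 270*I*sqrt(5)) - 12539 = (4096/27 + 270*I*sqrt(5)) - 12539 = -334457/27 + 270*I*sqrt(5) ≈ -12387.0 + 603.74*I)
X + (-11080 - 5513) = (-334457/27 + 270*I*sqrt(5)) + (-11080 - 5513) = (-334457/27 + 270*I*sqrt(5)) - 16593 = -782468/27 + 270*I*sqrt(5)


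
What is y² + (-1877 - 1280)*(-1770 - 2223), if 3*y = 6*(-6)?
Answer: 12606045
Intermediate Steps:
y = -12 (y = (6*(-6))/3 = (⅓)*(-36) = -12)
y² + (-1877 - 1280)*(-1770 - 2223) = (-12)² + (-1877 - 1280)*(-1770 - 2223) = 144 - 3157*(-3993) = 144 + 12605901 = 12606045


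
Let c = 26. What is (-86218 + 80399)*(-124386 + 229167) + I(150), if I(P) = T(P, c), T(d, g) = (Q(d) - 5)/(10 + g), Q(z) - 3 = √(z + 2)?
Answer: -10974971503/18 + √38/18 ≈ -6.0972e+8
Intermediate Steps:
Q(z) = 3 + √(2 + z) (Q(z) = 3 + √(z + 2) = 3 + √(2 + z))
T(d, g) = (-2 + √(2 + d))/(10 + g) (T(d, g) = ((3 + √(2 + d)) - 5)/(10 + g) = (-2 + √(2 + d))/(10 + g))
I(P) = -1/18 + √(2 + P)/36 (I(P) = (-2 + √(2 + P))/(10 + 26) = (-2 + √(2 + P))/36 = -1/18 + √(2 + P)/36)
(-86218 + 80399)*(-124386 + 229167) + I(150) = (-86218 + 80399)*(-124386 + 229167) + (-1/18 + √(2 + 150)/36) = -5819*104781 + (-1/18 + √152/36) = -609720639 + (-1/18 + (2*√38)/36) = -609720639 + (-1/18 + √38/18) = -10974971503/18 + √38/18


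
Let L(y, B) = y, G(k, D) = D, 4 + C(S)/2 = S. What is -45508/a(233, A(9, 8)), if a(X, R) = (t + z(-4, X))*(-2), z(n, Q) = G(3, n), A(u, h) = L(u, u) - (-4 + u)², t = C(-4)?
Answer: -11377/10 ≈ -1137.7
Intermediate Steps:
C(S) = -8 + 2*S
t = -16 (t = -8 + 2*(-4) = -8 - 8 = -16)
A(u, h) = u - (-4 + u)²
z(n, Q) = n
a(X, R) = 40 (a(X, R) = (-16 - 4)*(-2) = -20*(-2) = 40)
-45508/a(233, A(9, 8)) = -45508/40 = -45508*1/40 = -11377/10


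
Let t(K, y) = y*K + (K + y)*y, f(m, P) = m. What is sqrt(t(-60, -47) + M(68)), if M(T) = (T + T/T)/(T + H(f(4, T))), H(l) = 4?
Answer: sqrt(1130394)/12 ≈ 88.600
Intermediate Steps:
t(K, y) = K*y + y*(K + y)
M(T) = (1 + T)/(4 + T) (M(T) = (T + T/T)/(T + 4) = (T + 1)/(4 + T) = (1 + T)/(4 + T))
sqrt(t(-60, -47) + M(68)) = sqrt(-47*(-47 + 2*(-60)) + (1 + 68)/(4 + 68)) = sqrt(-47*(-47 - 120) + 69/72) = sqrt(-47*(-167) + (1/72)*69) = sqrt(7849 + 23/24) = sqrt(188399/24) = sqrt(1130394)/12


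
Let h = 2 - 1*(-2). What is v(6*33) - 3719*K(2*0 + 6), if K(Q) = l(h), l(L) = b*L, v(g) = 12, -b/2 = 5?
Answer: 148772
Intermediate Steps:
b = -10 (b = -2*5 = -10)
h = 4 (h = 2 + 2 = 4)
l(L) = -10*L
K(Q) = -40 (K(Q) = -10*4 = -40)
v(6*33) - 3719*K(2*0 + 6) = 12 - 3719*(-40) = 12 + 148760 = 148772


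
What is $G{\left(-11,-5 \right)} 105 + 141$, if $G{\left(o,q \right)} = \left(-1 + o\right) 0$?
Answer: $141$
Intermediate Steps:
$G{\left(o,q \right)} = 0$
$G{\left(-11,-5 \right)} 105 + 141 = 0 \cdot 105 + 141 = 0 + 141 = 141$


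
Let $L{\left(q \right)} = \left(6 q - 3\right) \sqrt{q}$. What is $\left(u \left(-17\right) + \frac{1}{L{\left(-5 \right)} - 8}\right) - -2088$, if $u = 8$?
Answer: $\frac{10753560}{5509} + \frac{33 i \sqrt{5}}{5509} \approx 1952.0 + 0.013394 i$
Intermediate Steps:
$L{\left(q \right)} = \sqrt{q} \left(-3 + 6 q\right)$ ($L{\left(q \right)} = \left(-3 + 6 q\right) \sqrt{q} = \sqrt{q} \left(-3 + 6 q\right)$)
$\left(u \left(-17\right) + \frac{1}{L{\left(-5 \right)} - 8}\right) - -2088 = \left(8 \left(-17\right) + \frac{1}{\sqrt{-5} \left(-3 + 6 \left(-5\right)\right) - 8}\right) - -2088 = \left(-136 + \frac{1}{i \sqrt{5} \left(-3 - 30\right) - 8}\right) + 2088 = \left(-136 + \frac{1}{i \sqrt{5} \left(-33\right) - 8}\right) + 2088 = \left(-136 + \frac{1}{- 33 i \sqrt{5} - 8}\right) + 2088 = \left(-136 + \frac{1}{-8 - 33 i \sqrt{5}}\right) + 2088 = 1952 + \frac{1}{-8 - 33 i \sqrt{5}}$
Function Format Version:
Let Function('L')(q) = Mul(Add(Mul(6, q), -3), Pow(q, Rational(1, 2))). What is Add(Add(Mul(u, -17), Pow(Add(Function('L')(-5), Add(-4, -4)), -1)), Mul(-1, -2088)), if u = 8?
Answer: Add(Rational(10753560, 5509), Mul(Rational(33, 5509), I, Pow(5, Rational(1, 2)))) ≈ Add(1952.0, Mul(0.013394, I))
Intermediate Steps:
Function('L')(q) = Mul(Pow(q, Rational(1, 2)), Add(-3, Mul(6, q))) (Function('L')(q) = Mul(Add(-3, Mul(6, q)), Pow(q, Rational(1, 2))) = Mul(Pow(q, Rational(1, 2)), Add(-3, Mul(6, q))))
Add(Add(Mul(u, -17), Pow(Add(Function('L')(-5), Add(-4, -4)), -1)), Mul(-1, -2088)) = Add(Add(Mul(8, -17), Pow(Add(Mul(Pow(-5, Rational(1, 2)), Add(-3, Mul(6, -5))), Add(-4, -4)), -1)), Mul(-1, -2088)) = Add(Add(-136, Pow(Add(Mul(Mul(I, Pow(5, Rational(1, 2))), Add(-3, -30)), -8), -1)), 2088) = Add(Add(-136, Pow(Add(Mul(Mul(I, Pow(5, Rational(1, 2))), -33), -8), -1)), 2088) = Add(Add(-136, Pow(Add(Mul(-33, I, Pow(5, Rational(1, 2))), -8), -1)), 2088) = Add(Add(-136, Pow(Add(-8, Mul(-33, I, Pow(5, Rational(1, 2)))), -1)), 2088) = Add(1952, Pow(Add(-8, Mul(-33, I, Pow(5, Rational(1, 2)))), -1))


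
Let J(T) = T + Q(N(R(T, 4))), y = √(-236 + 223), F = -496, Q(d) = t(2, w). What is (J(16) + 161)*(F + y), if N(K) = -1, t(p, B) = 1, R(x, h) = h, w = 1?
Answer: -88288 + 178*I*√13 ≈ -88288.0 + 641.79*I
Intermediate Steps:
Q(d) = 1
y = I*√13 (y = √(-13) = I*√13 ≈ 3.6056*I)
J(T) = 1 + T (J(T) = T + 1 = 1 + T)
(J(16) + 161)*(F + y) = ((1 + 16) + 161)*(-496 + I*√13) = (17 + 161)*(-496 + I*√13) = 178*(-496 + I*√13) = -88288 + 178*I*√13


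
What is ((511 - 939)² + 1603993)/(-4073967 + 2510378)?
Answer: -1787177/1563589 ≈ -1.1430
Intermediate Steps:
((511 - 939)² + 1603993)/(-4073967 + 2510378) = ((-428)² + 1603993)/(-1563589) = (183184 + 1603993)*(-1/1563589) = 1787177*(-1/1563589) = -1787177/1563589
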